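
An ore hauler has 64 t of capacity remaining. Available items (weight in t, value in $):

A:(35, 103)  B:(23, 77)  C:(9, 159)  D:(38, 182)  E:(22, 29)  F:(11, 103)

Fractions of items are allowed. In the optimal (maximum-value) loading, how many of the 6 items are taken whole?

3

Greedy by value/weight ratio, highest first.
Order: C (159/9=17.67) > F (103/11=9.36) > D (182/38=4.79) > B (77/23=3.35) > A (103/35=2.94) > E (29/22=1.32)
Fill: take C (9 @ 159) → take F (11 @ 103) → take D (38 @ 182) → take 6/23 of B → 20.09; 64/64 used.
3 item(s) taken whole; one partial (take 6/23 of B).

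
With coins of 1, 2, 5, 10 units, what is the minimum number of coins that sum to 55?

Use the largest denomination that fits, subtract, and repeat.
55 = 5×10 + 1×5
Total coins = 5 + 1 = 6

6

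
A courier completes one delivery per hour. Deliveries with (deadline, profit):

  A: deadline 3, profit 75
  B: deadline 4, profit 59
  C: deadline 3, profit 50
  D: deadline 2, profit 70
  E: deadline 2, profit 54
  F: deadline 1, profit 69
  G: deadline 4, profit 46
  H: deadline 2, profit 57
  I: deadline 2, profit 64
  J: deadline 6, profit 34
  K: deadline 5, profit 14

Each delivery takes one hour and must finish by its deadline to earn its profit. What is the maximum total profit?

321

By profit: A(d3,75), D(d2,70), F(d1,69), I(d2,64), B(d4,59), H(d2,57), E(d2,54), C(d3,50), G(d4,46), J(d6,34), K(d5,14)
A→slot 3; D→slot 2; F→slot 1; I skipped; B→slot 4; H skipped; E skipped; C skipped; G skipped; J→slot 6; K→slot 5.
Profit = 69 + 70 + 75 + 59 + 14 + 34 = 321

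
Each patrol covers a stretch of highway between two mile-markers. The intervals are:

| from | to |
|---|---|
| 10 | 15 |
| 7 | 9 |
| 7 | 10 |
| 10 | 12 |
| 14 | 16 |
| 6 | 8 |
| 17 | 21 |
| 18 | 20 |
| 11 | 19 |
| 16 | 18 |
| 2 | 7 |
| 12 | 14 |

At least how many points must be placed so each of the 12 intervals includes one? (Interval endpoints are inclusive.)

4

By right end: [2,7]  [6,8]  [7,9]  [7,10]  [10,12]  [12,14]  [10,15]  [14,16]  [16,18]  [11,19]  [18,20]  [17,21]
[2,7] uncovered → point at 7; [10,12] uncovered → point at 12; [14,16] uncovered → point at 16; [18,20] uncovered → point at 20.
Points: 7, 12, 16, 20 (4 total).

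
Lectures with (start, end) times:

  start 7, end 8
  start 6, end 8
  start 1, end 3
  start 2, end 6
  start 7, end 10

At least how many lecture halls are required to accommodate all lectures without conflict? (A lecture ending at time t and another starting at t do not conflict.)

3

starts: [1, 2, 6, 7, 7]
ends:   [3, 6, 8, 8, 10]
s1→1 s2→2 e3→1 e6→0 s6→1 s7→2 s7→3  — peak 3.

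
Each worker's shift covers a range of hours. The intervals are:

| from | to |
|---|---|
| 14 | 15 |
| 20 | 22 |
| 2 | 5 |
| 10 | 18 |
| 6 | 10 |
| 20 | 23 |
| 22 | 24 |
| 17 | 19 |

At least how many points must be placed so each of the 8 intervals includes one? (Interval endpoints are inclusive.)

Sort by right endpoint; whenever an interval is uncovered, place a point at its right end.
Sorted: [2,5] [6,10] [14,15] [10,18] [17,19] [20,22] [20,23] [22,24]
{[2,5]} hit by 5; {[6,10]} hit by 10; {[14,15],[10,18]} hit by 15; {[17,19]} hit by 19; {[20,22],[20,23],[22,24]} hit by 22.
Points: 5, 10, 15, 19, 22 (5 total).

5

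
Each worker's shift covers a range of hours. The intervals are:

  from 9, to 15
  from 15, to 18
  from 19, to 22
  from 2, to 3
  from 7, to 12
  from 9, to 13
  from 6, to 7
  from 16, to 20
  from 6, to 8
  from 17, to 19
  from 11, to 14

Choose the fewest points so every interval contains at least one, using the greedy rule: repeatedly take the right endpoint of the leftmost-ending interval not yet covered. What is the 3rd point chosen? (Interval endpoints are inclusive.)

Process intervals by earliest right end; each time one isn't hit yet, stab at its right endpoint.
Sorted: [2,3] [6,7] [6,8] [7,12] [9,13] [11,14] [9,15] [15,18] [17,19] [16,20] [19,22]
{[2,3]} hit by 3; {[6,7],[6,8],[7,12]} hit by 7; {[9,13],[11,14],[9,15]} hit by 13; {[15,18],[17,19],[16,20]} hit by 18; {[19,22]} hit by 22.
Points: 3, 7, 13, 18, 22 (5 total).

13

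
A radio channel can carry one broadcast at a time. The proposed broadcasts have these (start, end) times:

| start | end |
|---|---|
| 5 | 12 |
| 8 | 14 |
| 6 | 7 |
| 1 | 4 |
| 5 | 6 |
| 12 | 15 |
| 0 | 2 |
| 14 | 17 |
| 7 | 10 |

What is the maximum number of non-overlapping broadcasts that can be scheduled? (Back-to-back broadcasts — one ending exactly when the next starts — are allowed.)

5

By end time: (0,2), (1,4), (5,6), (6,7), (7,10), (5,12), (8,14), (12,15), (14,17).
Pick (0,2); next start ≥ 2 → (5,6); next start ≥ 6 → (6,7); next start ≥ 7 → (7,10); next start ≥ 10 → (12,15).
Selected 5 broadcasts.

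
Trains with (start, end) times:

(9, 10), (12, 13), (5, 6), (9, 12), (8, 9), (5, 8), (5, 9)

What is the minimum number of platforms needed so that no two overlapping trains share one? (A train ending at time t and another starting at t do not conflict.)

Count concurrent intervals with a sweep; the peak is the room count.
Events (time:±→running): 5:+→1 5:+→2 5:+→3 … peak 3.

3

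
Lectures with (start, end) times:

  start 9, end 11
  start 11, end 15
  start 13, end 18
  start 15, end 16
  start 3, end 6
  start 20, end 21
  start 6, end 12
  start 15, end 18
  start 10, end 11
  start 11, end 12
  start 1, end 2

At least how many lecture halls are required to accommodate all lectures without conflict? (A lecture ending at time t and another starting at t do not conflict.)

Count concurrent intervals with a sweep; the peak is the room count.
starts: [1, 3, 6, 9, 10, 11, 11, 13, 15, 15, 20]
ends:   [2, 6, 11, 11, 12, 12, 15, 16, 18, 18, 21]
s1→1 e2→0 s3→1 e6→0 s6→1 s9→2 s10→3  — peak 3.

3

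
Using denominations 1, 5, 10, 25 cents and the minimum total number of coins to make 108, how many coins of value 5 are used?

Use the largest denomination that fits, subtract, and repeat.
108 − 4×25→8 − 1×5→3 − 3×1→0
Count of 5: 1

1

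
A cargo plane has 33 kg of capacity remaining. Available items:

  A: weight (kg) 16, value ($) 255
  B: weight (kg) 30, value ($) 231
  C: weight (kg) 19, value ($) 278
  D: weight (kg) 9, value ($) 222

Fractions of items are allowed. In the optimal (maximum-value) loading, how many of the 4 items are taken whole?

Sort by value per unit weight and fill in that order.
Ratios (sorted): D 24.67, A 15.94, C 14.63, B 7.70
take D (9 @ 222); take A (16 @ 255); take 8/19 of C → 117.05. Capacity used 33/33.
2 item(s) taken whole; one partial (take 8/19 of C).

2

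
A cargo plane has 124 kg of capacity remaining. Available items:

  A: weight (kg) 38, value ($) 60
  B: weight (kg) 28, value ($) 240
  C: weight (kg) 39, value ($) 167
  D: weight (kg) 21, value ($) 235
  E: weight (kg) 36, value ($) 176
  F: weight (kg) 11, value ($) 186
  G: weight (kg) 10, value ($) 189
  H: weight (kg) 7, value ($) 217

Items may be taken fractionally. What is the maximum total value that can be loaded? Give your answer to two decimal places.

1290.10

Greedy by value/weight ratio, highest first.
Ratios (sorted): H 31.00, G 18.90, F 16.91, D 11.19, B 8.57, E 4.89, C 4.28, A 1.58
take H (7 @ 217); take G (10 @ 189); take F (11 @ 186); take D (21 @ 235); take B (28 @ 240); take E (36 @ 176); take 11/39 of C → 47.10. Capacity used 124/124.
Total value = 1290.10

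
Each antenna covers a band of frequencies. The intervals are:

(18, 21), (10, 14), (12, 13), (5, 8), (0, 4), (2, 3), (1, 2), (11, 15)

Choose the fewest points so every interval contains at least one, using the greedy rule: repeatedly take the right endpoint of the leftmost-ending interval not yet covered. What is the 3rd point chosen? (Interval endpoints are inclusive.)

Process intervals by earliest right end; each time one isn't hit yet, stab at its right endpoint.
Sorted: [1,2] [2,3] [0,4] [5,8] [12,13] [10,14] [11,15] [18,21]
{[1,2],[2,3],[0,4]} hit by 2; {[5,8]} hit by 8; {[12,13],[10,14],[11,15]} hit by 13; {[18,21]} hit by 21.
Points: 2, 8, 13, 21 (4 total).

13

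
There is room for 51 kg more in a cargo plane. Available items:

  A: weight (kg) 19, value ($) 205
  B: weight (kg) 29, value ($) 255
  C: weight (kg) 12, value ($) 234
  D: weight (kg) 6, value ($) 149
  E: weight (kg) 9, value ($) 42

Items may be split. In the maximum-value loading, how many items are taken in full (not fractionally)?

3

Greedy by value/weight ratio, highest first.
Order: D (149/6=24.83) > C (234/12=19.50) > A (205/19=10.79) > B (255/29=8.79) > E (42/9=4.67)
Fill: take D (6 @ 149) → take C (12 @ 234) → take A (19 @ 205) → take 14/29 of B → 123.10; 51/51 used.
3 item(s) taken whole; one partial (take 14/29 of B).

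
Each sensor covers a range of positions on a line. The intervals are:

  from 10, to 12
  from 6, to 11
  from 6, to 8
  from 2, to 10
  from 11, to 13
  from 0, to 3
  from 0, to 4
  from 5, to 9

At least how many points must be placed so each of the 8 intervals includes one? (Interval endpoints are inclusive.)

Process intervals by earliest right end; each time one isn't hit yet, stab at its right endpoint.
Sorted: [0,3] [0,4] [6,8] [5,9] [2,10] [6,11] [10,12] [11,13]
{[0,3],[0,4]} hit by 3; {[6,8],[5,9],[2,10],[6,11]} hit by 8; {[10,12],[11,13]} hit by 12.
Points: 3, 8, 12 (3 total).

3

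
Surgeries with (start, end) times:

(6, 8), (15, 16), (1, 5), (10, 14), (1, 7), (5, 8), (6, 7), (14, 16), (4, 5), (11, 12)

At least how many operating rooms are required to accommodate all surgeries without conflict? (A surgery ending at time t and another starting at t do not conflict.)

Events (time:±→running): 1:+→1 1:+→2 4:+→3 5:-→2 5:-→1 5:+→2 6:+→3 6:+→4 … peak 4.

4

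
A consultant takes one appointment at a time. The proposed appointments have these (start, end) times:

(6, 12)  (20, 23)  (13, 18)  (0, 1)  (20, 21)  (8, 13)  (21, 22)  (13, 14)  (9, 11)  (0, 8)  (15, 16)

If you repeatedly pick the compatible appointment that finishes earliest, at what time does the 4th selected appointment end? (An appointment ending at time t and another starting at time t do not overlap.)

Sort by end time and greedily take each interval whose start is ≥ the last chosen end.
Sorted by end: (0,1)  (0,8)  (9,11)  (6,12)  (8,13)  (13,14)  (15,16)  (13,18)  (20,21)  (21,22)  (20,23)
take (0,1); take (9,11); take (13,14); take (15,16); skip (13,18); take (20,21); take (21,22); skip (20,23).
Selected: (0,1) (9,11) (13,14) (15,16) (20,21) (21,22)

16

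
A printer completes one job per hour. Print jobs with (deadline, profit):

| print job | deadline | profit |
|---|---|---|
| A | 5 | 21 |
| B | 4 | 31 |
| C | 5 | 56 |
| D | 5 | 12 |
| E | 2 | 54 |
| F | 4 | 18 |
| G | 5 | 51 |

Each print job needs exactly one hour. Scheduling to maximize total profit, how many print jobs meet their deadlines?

Take jobs in profit order; each goes to the latest open slot no later than its deadline.
By profit: C(d5,56), E(d2,54), G(d5,51), B(d4,31), A(d5,21), F(d4,18), D(d5,12)
C→slot 5; E→slot 2; G→slot 4; B→slot 3; A→slot 1; F skipped; D skipped.
5 of 7 scheduled.

5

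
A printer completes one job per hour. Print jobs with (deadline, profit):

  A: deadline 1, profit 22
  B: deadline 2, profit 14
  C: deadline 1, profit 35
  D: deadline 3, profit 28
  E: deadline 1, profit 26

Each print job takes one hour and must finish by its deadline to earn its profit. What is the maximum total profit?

77

By profit: C(d1,35), D(d3,28), E(d1,26), A(d1,22), B(d2,14)
C→slot 1; D→slot 3; E skipped; A skipped; B→slot 2.
Profit = 35 + 14 + 28 = 77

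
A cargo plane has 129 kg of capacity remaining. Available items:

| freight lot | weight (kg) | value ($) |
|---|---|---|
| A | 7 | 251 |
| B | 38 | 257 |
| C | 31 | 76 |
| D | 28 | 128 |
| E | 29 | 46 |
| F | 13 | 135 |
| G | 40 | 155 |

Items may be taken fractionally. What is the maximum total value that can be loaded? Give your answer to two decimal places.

Order: A (251/7=35.86) > F (135/13=10.38) > B (257/38=6.76) > D (128/28=4.57) > G (155/40=3.88) > C (76/31=2.45) > E (46/29=1.59)
Fill: take A (7 @ 251) → take F (13 @ 135) → take B (38 @ 257) → take D (28 @ 128) → take G (40 @ 155) → take 3/31 of C → 7.35; 129/129 used.
Total value = 933.35

933.35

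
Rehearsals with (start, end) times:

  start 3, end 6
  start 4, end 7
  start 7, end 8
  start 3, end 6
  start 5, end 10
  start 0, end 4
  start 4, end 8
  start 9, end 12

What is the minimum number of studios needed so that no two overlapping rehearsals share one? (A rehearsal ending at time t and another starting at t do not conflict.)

Events (time:±→running): 0:+→1 3:+→2 3:+→3 4:-→2 4:+→3 4:+→4 5:+→5 … peak 5.

5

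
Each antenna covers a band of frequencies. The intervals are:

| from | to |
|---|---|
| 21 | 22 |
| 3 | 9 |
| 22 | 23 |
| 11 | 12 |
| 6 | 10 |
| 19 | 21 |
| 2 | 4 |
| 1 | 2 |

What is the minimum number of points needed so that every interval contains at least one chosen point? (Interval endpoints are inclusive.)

5

Sort by right endpoint; whenever an interval is uncovered, place a point at its right end.
Sorted: [1,2] [2,4] [3,9] [6,10] [11,12] [19,21] [21,22] [22,23]
{[1,2],[2,4]} hit by 2; {[3,9],[6,10]} hit by 9; {[11,12]} hit by 12; {[19,21],[21,22]} hit by 21; {[22,23]} hit by 23.
Points: 2, 9, 12, 21, 23 (5 total).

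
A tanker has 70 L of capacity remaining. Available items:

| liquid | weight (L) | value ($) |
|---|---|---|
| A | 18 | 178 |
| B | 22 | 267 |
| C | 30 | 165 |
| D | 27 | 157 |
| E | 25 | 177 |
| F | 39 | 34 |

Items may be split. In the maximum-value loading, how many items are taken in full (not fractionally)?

3

Greedy by value/weight ratio, highest first.
Ratios (sorted): B 12.14, A 9.89, E 7.08, D 5.81, C 5.50, F 0.87
take B (22 @ 267); take A (18 @ 178); take E (25 @ 177); take 5/27 of D → 29.07. Capacity used 70/70.
3 item(s) taken whole; one partial (take 5/27 of D).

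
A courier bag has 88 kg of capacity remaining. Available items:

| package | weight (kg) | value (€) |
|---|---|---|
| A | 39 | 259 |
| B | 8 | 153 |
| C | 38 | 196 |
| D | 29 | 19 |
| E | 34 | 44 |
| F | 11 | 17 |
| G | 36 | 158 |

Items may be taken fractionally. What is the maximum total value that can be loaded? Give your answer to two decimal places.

621.17

Greedy by value/weight ratio, highest first.
Order: B (153/8=19.12) > A (259/39=6.64) > C (196/38=5.16) > G (158/36=4.39) > F (17/11=1.55) > E (44/34=1.29) > D (19/29=0.66)
Fill: take B (8 @ 153) → take A (39 @ 259) → take C (38 @ 196) → take 3/36 of G → 13.17; 88/88 used.
Total value = 621.17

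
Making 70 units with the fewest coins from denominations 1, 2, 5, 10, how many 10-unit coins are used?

70 = 7×10
Count of 10: 7

7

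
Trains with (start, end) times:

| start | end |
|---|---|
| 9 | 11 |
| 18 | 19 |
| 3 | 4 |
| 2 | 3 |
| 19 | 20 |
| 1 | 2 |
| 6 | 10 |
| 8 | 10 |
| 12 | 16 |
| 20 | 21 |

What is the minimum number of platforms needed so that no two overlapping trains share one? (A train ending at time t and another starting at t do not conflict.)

Events (time:±→running): 1:+→1 2:-→0 2:+→1 3:-→0 3:+→1 4:-→0 6:+→1 8:+→2 9:+→3 … peak 3.

3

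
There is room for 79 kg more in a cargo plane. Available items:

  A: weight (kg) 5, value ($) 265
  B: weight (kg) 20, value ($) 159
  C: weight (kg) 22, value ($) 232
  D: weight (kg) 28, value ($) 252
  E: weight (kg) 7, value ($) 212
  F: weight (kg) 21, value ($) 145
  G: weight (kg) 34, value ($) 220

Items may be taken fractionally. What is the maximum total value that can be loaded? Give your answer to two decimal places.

1096.15

Greedy by value/weight ratio, highest first.
Ratios (sorted): A 53.00, E 30.29, C 10.55, D 9.00, B 7.95, F 6.90, G 6.47
take A (5 @ 265); take E (7 @ 212); take C (22 @ 232); take D (28 @ 252); take 17/20 of B → 135.15. Capacity used 79/79.
Total value = 1096.15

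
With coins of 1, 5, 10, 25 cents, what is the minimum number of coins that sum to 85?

4

85 − 3×25→10 − 1×10→0
Total coins = 3 + 1 = 4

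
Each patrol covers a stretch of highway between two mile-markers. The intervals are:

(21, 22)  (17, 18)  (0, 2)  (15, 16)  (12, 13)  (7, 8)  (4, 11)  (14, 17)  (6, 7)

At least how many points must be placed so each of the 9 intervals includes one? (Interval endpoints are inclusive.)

6

By right end: [0,2]  [6,7]  [7,8]  [4,11]  [12,13]  [15,16]  [14,17]  [17,18]  [21,22]
[0,2] uncovered → point at 2; [6,7] uncovered → point at 7; [12,13] uncovered → point at 13; [15,16] uncovered → point at 16; [17,18] uncovered → point at 18; [21,22] uncovered → point at 22.
Points: 2, 7, 13, 16, 18, 22 (6 total).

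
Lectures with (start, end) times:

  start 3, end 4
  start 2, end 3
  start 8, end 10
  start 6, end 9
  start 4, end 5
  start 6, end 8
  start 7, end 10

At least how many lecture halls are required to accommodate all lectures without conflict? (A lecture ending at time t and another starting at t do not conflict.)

starts: [2, 3, 4, 6, 6, 7, 8]
ends:   [3, 4, 5, 8, 9, 10, 10]
s2→1 e3→0 s3→1 e4→0 s4→1 e5→0 s6→1 s6→2 s7→3  — peak 3.

3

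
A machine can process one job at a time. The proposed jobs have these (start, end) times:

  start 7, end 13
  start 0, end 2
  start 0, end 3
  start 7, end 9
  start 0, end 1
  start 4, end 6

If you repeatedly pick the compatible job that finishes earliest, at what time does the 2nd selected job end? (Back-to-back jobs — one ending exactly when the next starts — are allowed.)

6

By end time: (0,1), (0,2), (0,3), (4,6), (7,9), (7,13).
Pick (0,1); next start ≥ 1 → (4,6); next start ≥ 6 → (7,9).
Selected: (0,1) (4,6) (7,9)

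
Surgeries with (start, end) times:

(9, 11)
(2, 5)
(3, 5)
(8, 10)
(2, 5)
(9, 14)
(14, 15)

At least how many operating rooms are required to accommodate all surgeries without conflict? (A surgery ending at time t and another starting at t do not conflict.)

starts: [2, 2, 3, 8, 9, 9, 14]
ends:   [5, 5, 5, 10, 11, 14, 15]
s2→1 s2→2 s3→3  — peak 3.

3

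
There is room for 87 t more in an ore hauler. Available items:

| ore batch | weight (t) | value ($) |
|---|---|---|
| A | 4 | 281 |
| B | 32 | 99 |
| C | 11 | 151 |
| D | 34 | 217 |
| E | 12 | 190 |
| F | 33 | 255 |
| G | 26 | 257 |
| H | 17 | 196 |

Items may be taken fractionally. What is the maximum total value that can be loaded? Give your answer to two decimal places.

1206.36

Order: A (281/4=70.25) > E (190/12=15.83) > C (151/11=13.73) > H (196/17=11.53) > G (257/26=9.88) > F (255/33=7.73) > D (217/34=6.38) > B (99/32=3.09)
Fill: take A (4 @ 281) → take E (12 @ 190) → take C (11 @ 151) → take H (17 @ 196) → take G (26 @ 257) → take 17/33 of F → 131.36; 87/87 used.
Total value = 1206.36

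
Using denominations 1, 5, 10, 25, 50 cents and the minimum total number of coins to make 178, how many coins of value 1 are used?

3

Greedy: take as many of the largest coin as possible, then repeat with the remainder.
178 = 3×50 + 1×25 + 3×1
Count of 1: 3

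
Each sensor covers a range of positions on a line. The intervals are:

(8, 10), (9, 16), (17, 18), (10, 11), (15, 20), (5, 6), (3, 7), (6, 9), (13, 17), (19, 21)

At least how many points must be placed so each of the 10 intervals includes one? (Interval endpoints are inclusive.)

Process intervals by earliest right end; each time one isn't hit yet, stab at its right endpoint.
By right end: [5,6]  [3,7]  [6,9]  [8,10]  [10,11]  [9,16]  [13,17]  [17,18]  [15,20]  [19,21]
[5,6] uncovered → point at 6; [8,10] uncovered → point at 10; [13,17] uncovered → point at 17; [19,21] uncovered → point at 21.
Points: 6, 10, 17, 21 (4 total).

4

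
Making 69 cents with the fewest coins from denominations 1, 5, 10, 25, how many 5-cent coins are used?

69 − 2×25→19 − 1×10→9 − 1×5→4 − 4×1→0
Count of 5: 1

1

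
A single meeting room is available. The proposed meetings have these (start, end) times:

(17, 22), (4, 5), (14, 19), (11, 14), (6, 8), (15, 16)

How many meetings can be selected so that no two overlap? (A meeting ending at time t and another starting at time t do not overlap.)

Greedy by earliest finish: after sorting by end time, pick each interval compatible with the last pick.
By end time: (4,5), (6,8), (11,14), (15,16), (14,19), (17,22).
Pick (4,5); next start ≥ 5 → (6,8); next start ≥ 8 → (11,14); next start ≥ 14 → (15,16); next start ≥ 16 → (17,22).
Selected 5 meetings.

5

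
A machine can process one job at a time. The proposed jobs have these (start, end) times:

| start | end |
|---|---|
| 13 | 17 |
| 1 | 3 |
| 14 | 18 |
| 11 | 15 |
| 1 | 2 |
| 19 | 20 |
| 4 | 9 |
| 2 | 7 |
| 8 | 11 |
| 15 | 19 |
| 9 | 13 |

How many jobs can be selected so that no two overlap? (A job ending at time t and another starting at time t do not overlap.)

6

Order by finish time; keep every interval that doesn't clash with the previous kept one.
By end time: (1,2), (1,3), (2,7), (4,9), (8,11), (9,13), (11,15), (13,17), (14,18), (15,19), (19,20).
Pick (1,2); next start ≥ 2 → (2,7); next start ≥ 7 → (8,11); next start ≥ 11 → (11,15); next start ≥ 15 → (15,19); next start ≥ 19 → (19,20).
Selected 6 jobs.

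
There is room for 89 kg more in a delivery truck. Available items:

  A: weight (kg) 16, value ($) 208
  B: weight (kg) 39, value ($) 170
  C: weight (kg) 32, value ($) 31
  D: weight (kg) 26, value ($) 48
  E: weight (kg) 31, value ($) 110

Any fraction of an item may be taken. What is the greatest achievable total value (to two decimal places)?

493.54

Greedy by value/weight ratio, highest first.
Order: A (208/16=13.00) > B (170/39=4.36) > E (110/31=3.55) > D (48/26=1.85) > C (31/32=0.97)
Fill: take A (16 @ 208) → take B (39 @ 170) → take E (31 @ 110) → take 3/26 of D → 5.54; 89/89 used.
Total value = 493.54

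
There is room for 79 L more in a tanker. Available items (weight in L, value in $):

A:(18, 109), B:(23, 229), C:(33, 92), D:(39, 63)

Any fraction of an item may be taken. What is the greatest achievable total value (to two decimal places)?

Sort by value per unit weight and fill in that order.
Order: B (229/23=9.96) > A (109/18=6.06) > C (92/33=2.79) > D (63/39=1.62)
Fill: take B (23 @ 229) → take A (18 @ 109) → take C (33 @ 92) → take 5/39 of D → 8.08; 79/79 used.
Total value = 438.08

438.08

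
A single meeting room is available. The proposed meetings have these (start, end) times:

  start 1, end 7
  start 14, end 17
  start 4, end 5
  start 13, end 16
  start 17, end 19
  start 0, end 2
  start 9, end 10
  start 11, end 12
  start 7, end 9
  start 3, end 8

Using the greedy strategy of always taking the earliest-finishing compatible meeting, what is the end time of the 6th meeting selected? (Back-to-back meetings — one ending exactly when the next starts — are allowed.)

Greedy by earliest finish: after sorting by end time, pick each interval compatible with the last pick.
By end time: (0,2), (4,5), (1,7), (3,8), (7,9), (9,10), (11,12), (13,16), (14,17), (17,19).
Pick (0,2); next start ≥ 2 → (4,5); next start ≥ 5 → (7,9); next start ≥ 9 → (9,10); next start ≥ 10 → (11,12); next start ≥ 12 → (13,16); next start ≥ 16 → (17,19).
Selected: (0,2) (4,5) (7,9) (9,10) (11,12) (13,16) (17,19)

16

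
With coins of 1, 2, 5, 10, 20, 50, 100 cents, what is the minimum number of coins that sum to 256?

256 = 2×100 + 1×50 + 1×5 + 1×1
Total coins = 2 + 1 + 1 + 1 = 5

5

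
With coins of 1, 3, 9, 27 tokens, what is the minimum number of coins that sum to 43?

5

Greedy: take as many of the largest coin as possible, then repeat with the remainder.
43 − 1×27→16 − 1×9→7 − 2×3→1 − 1×1→0
Total coins = 1 + 1 + 2 + 1 = 5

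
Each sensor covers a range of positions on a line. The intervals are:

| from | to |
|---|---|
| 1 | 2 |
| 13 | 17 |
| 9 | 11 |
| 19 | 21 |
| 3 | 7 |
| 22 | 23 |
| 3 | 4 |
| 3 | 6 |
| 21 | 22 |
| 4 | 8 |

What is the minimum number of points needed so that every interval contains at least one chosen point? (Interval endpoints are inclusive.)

6

Sorted: [1,2] [3,4] [3,6] [3,7] [4,8] [9,11] [13,17] [19,21] [21,22] [22,23]
{[1,2]} hit by 2; {[3,4],[3,6],[3,7],[4,8]} hit by 4; {[9,11]} hit by 11; {[13,17]} hit by 17; {[19,21],[21,22]} hit by 21; {[22,23]} hit by 23.
Points: 2, 4, 11, 17, 21, 23 (6 total).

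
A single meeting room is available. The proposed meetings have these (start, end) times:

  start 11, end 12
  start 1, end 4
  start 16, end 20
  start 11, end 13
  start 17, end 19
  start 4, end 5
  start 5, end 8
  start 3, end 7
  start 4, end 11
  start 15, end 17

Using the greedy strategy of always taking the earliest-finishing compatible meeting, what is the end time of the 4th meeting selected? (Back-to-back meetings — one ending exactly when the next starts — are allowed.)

12

By end time: (1,4), (4,5), (3,7), (5,8), (4,11), (11,12), (11,13), (15,17), (17,19), (16,20).
Pick (1,4); next start ≥ 4 → (4,5); next start ≥ 5 → (5,8); next start ≥ 8 → (11,12); next start ≥ 12 → (15,17); next start ≥ 17 → (17,19).
Selected: (1,4) (4,5) (5,8) (11,12) (15,17) (17,19)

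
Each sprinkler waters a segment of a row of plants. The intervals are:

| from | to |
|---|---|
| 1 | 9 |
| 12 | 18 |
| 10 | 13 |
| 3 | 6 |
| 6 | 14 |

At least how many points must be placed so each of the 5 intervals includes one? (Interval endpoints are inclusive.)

2

By right end: [3,6]  [1,9]  [10,13]  [6,14]  [12,18]
[3,6] uncovered → point at 6; [10,13] uncovered → point at 13.
Points: 6, 13 (2 total).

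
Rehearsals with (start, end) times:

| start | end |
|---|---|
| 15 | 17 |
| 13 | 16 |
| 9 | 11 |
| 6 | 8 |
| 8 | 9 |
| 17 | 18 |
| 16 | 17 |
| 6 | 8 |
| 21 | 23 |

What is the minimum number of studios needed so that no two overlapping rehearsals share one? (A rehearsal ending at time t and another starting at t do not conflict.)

2

Count concurrent intervals with a sweep; the peak is the room count.
Events (time:±→running): 6:+→1 6:+→2 … peak 2.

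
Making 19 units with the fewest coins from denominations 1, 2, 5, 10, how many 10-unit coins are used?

1

Use the largest denomination that fits, subtract, and repeat.
19 = 1×10 + 1×5 + 2×2
Count of 10: 1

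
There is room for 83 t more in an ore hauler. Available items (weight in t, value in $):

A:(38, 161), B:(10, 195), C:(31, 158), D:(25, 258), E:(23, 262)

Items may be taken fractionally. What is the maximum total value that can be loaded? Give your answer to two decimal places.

Ratios (sorted): B 19.50, E 11.39, D 10.32, C 5.10, A 4.24
take B (10 @ 195); take E (23 @ 262); take D (25 @ 258); take 25/31 of C → 127.42. Capacity used 83/83.
Total value = 842.42

842.42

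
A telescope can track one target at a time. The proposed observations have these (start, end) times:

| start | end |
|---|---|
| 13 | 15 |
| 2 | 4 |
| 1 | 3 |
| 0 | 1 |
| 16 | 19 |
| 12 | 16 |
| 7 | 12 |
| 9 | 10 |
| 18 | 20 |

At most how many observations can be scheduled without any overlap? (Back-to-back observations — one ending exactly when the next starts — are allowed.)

Order by finish time; keep every interval that doesn't clash with the previous kept one.
By end time: (0,1), (1,3), (2,4), (9,10), (7,12), (13,15), (12,16), (16,19), (18,20).
Pick (0,1); next start ≥ 1 → (1,3); next start ≥ 3 → (9,10); next start ≥ 10 → (13,15); next start ≥ 15 → (16,19).
Selected 5 observations.

5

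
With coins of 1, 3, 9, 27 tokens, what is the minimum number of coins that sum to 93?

Use the largest denomination that fits, subtract, and repeat.
93 − 3×27→12 − 1×9→3 − 1×3→0
Total coins = 3 + 1 + 1 = 5

5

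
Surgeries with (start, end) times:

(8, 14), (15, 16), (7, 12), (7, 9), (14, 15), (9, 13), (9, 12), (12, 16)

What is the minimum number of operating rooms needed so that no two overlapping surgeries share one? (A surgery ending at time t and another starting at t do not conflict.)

4

Events (time:±→running): 7:+→1 7:+→2 8:+→3 9:-→2 9:+→3 9:+→4 … peak 4.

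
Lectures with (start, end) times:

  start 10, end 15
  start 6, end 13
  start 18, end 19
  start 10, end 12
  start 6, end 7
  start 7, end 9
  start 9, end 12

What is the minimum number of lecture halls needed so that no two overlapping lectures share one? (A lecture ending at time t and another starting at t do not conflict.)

Count concurrent intervals with a sweep; the peak is the room count.
starts: [6, 6, 7, 9, 10, 10, 18]
ends:   [7, 9, 12, 12, 13, 15, 19]
s6→1 s6→2 e7→1 s7→2 e9→1 s9→2 s10→3 s10→4  — peak 4.

4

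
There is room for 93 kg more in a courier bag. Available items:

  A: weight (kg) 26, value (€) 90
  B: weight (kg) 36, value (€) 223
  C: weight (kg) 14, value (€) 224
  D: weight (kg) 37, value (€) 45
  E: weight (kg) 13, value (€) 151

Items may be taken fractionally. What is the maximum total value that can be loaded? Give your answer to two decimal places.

Sort by value per unit weight and fill in that order.
Ratios (sorted): C 16.00, E 11.62, B 6.19, A 3.46, D 1.22
take C (14 @ 224); take E (13 @ 151); take B (36 @ 223); take A (26 @ 90); take 4/37 of D → 4.86. Capacity used 93/93.
Total value = 692.86

692.86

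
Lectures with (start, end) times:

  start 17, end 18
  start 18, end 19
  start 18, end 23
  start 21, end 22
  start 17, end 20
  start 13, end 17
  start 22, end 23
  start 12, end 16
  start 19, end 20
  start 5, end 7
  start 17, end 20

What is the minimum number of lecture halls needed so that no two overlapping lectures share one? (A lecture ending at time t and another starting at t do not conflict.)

4

The answer is the maximum number of intervals overlapping at any instant.
starts: [5, 12, 13, 17, 17, 17, 18, 18, 19, 21, 22]
ends:   [7, 16, 17, 18, 19, 20, 20, 20, 22, 23, 23]
s5→1 e7→0 s12→1 s13→2 e16→1 e17→0 s17→1 s17→2 s17→3 e18→2 s18→3 s18→4  — peak 4.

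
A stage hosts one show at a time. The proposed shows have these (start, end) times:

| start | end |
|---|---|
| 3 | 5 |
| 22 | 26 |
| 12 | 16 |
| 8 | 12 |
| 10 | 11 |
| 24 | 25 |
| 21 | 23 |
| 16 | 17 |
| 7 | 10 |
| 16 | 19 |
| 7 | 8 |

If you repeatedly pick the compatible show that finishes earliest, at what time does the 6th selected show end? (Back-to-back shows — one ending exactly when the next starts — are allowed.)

23

By end time: (3,5), (7,8), (7,10), (10,11), (8,12), (12,16), (16,17), (16,19), (21,23), (24,25), (22,26).
Pick (3,5); next start ≥ 5 → (7,8); next start ≥ 8 → (10,11); next start ≥ 11 → (12,16); next start ≥ 16 → (16,17); next start ≥ 17 → (21,23); next start ≥ 23 → (24,25).
Selected: (3,5) (7,8) (10,11) (12,16) (16,17) (21,23) (24,25)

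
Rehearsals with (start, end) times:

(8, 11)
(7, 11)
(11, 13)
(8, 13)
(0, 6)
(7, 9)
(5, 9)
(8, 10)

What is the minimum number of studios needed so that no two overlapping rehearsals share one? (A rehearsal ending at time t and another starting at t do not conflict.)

6

starts: [0, 5, 7, 7, 8, 8, 8, 11]
ends:   [6, 9, 9, 10, 11, 11, 13, 13]
s0→1 s5→2 e6→1 s7→2 s7→3 s8→4 s8→5 s8→6  — peak 6.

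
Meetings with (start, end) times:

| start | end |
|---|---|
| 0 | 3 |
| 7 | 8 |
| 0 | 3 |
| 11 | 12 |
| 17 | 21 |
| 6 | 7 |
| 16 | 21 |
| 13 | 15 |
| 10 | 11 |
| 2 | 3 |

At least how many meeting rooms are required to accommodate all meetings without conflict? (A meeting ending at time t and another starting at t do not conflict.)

Events (time:±→running): 0:+→1 0:+→2 2:+→3 … peak 3.

3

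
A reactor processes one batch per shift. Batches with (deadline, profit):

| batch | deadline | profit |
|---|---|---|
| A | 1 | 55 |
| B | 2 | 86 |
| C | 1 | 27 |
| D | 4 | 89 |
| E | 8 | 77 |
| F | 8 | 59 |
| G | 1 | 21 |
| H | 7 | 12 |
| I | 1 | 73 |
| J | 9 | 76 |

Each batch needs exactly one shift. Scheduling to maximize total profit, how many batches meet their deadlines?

Take jobs in profit order; each goes to the latest open slot no later than its deadline.
By profit: D(d4,89), B(d2,86), E(d8,77), J(d9,76), I(d1,73), F(d8,59), A(d1,55), C(d1,27), G(d1,21), H(d7,12)
D→slot 4; B→slot 2; E→slot 8; J→slot 9; I→slot 1; F→slot 7; A skipped; C skipped; G skipped; H→slot 6.
7 of 10 scheduled.

7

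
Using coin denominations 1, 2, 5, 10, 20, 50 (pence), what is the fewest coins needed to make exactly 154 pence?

154 = 3×50 + 2×2
Total coins = 3 + 2 = 5

5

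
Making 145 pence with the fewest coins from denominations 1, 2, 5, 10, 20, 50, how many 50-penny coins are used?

145 = 2×50 + 2×20 + 1×5
Count of 50: 2

2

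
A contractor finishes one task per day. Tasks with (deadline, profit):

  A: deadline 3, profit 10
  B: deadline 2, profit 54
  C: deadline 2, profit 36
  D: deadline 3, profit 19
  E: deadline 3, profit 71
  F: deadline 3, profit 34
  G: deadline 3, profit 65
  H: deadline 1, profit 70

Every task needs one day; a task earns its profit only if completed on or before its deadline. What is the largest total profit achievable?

Profit order: E=71 H=70 G=65 B=54 C=36 F=34 D=19 A=10
Assign: E→slot 3, H→slot 1, G→slot 2, B skipped, C skipped, F skipped, D skipped, A skipped.
Slots: [1:H] [2:G] [3:E]
Profit = 70 + 65 + 71 = 206

206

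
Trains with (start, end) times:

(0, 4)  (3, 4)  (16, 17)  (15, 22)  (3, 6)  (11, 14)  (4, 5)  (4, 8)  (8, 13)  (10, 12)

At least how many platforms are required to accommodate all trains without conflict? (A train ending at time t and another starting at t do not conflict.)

starts: [0, 3, 3, 4, 4, 8, 10, 11, 15, 16]
ends:   [4, 4, 5, 6, 8, 12, 13, 14, 17, 22]
s0→1 s3→2 s3→3  — peak 3.

3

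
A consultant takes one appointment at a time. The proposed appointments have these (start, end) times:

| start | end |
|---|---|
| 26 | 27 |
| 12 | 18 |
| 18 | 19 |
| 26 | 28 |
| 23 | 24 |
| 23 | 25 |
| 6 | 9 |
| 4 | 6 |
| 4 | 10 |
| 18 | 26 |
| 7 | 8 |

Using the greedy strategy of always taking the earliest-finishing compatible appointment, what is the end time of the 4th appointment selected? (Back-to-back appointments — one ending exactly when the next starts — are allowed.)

Order by finish time; keep every interval that doesn't clash with the previous kept one.
Sorted by end: (4,6)  (7,8)  (6,9)  (4,10)  (12,18)  (18,19)  (23,24)  (23,25)  (18,26)  (26,27)  (26,28)
take (4,6); take (7,8); take (12,18); take (18,19); take (23,24); skip (18,26); take (26,27); skip (26,28).
Selected: (4,6) (7,8) (12,18) (18,19) (23,24) (26,27)

19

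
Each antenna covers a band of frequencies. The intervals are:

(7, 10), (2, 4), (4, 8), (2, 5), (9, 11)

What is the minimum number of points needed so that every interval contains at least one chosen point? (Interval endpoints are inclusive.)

By right end: [2,4]  [2,5]  [4,8]  [7,10]  [9,11]
[2,4] uncovered → point at 4; [7,10] uncovered → point at 10.
Points: 4, 10 (2 total).

2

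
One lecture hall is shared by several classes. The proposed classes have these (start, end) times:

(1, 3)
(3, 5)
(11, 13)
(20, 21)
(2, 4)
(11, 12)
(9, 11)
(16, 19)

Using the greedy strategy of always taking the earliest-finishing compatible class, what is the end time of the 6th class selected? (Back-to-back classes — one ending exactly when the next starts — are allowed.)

Sorted by end: (1,3)  (2,4)  (3,5)  (9,11)  (11,12)  (11,13)  (16,19)  (20,21)
take (1,3); take (3,5); take (9,11); take (11,12); skip (11,13); take (16,19); take (20,21).
Selected: (1,3) (3,5) (9,11) (11,12) (16,19) (20,21)

21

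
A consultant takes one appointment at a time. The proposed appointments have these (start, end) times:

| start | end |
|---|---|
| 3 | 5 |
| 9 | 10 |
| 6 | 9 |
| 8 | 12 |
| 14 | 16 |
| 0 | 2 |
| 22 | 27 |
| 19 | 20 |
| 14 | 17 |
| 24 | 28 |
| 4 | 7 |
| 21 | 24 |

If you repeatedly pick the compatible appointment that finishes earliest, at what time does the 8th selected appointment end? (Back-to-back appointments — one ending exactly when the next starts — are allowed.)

28

By end time: (0,2), (3,5), (4,7), (6,9), (9,10), (8,12), (14,16), (14,17), (19,20), (21,24), (22,27), (24,28).
Pick (0,2); next start ≥ 2 → (3,5); next start ≥ 5 → (6,9); next start ≥ 9 → (9,10); next start ≥ 10 → (14,16); next start ≥ 16 → (19,20); next start ≥ 20 → (21,24); next start ≥ 24 → (24,28).
Selected: (0,2) (3,5) (6,9) (9,10) (14,16) (19,20) (21,24) (24,28)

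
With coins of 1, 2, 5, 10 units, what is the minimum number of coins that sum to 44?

6

44 − 4×10→4 − 2×2→0
Total coins = 4 + 2 = 6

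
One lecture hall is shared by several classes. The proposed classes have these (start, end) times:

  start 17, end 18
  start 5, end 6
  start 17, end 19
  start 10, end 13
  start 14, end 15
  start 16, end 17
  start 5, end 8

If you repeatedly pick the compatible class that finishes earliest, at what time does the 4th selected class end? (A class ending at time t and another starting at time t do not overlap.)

Sort by end time and greedily take each interval whose start is ≥ the last chosen end.
Sorted by end: (5,6)  (5,8)  (10,13)  (14,15)  (16,17)  (17,18)  (17,19)
take (5,6); skip (5,8); take (10,13); take (14,15); take (16,17); take (17,18).
Selected: (5,6) (10,13) (14,15) (16,17) (17,18)

17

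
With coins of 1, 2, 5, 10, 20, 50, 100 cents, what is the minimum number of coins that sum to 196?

196 − 1×100→96 − 1×50→46 − 2×20→6 − 1×5→1 − 1×1→0
Total coins = 1 + 1 + 2 + 1 + 1 = 6

6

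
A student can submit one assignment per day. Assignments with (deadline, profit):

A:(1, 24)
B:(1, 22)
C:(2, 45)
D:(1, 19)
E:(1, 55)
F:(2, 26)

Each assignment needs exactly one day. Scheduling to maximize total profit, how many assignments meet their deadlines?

2

Profit order: E=55 C=45 F=26 A=24 B=22 D=19
Assign: E→slot 1, C→slot 2, F skipped, A skipped, B skipped, D skipped.
Slots: [1:E] [2:C]
2 of 6 scheduled.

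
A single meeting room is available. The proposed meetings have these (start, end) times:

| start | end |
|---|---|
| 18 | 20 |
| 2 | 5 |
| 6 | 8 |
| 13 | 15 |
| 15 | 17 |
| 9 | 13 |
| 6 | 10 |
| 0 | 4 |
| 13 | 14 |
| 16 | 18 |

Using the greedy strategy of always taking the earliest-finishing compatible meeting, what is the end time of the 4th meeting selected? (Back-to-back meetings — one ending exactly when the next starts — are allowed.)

Sort by end time and greedily take each interval whose start is ≥ the last chosen end.
Sorted by end: (0,4)  (2,5)  (6,8)  (6,10)  (9,13)  (13,14)  (13,15)  (15,17)  (16,18)  (18,20)
take (0,4); skip (2,5); take (6,8); take (9,13); take (13,14); skip (13,15); take (15,17); skip (16,18); take (18,20).
Selected: (0,4) (6,8) (9,13) (13,14) (15,17) (18,20)

14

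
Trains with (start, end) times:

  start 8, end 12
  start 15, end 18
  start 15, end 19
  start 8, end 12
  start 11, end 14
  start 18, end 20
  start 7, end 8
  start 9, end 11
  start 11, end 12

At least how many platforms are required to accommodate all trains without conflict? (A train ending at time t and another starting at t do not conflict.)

4

The answer is the maximum number of intervals overlapping at any instant.
Events (time:±→running): 7:+→1 8:-→0 8:+→1 8:+→2 9:+→3 11:-→2 11:+→3 11:+→4 … peak 4.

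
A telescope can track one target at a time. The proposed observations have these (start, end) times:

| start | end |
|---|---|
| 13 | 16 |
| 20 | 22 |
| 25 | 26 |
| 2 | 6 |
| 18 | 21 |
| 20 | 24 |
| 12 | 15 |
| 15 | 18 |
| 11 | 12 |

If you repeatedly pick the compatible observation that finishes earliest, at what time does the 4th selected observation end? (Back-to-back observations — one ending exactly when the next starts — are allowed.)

18

Sort by end time and greedily take each interval whose start is ≥ the last chosen end.
Sorted by end: (2,6)  (11,12)  (12,15)  (13,16)  (15,18)  (18,21)  (20,22)  (20,24)  (25,26)
take (2,6); take (11,12); take (12,15); take (15,18); take (18,21); take (25,26).
Selected: (2,6) (11,12) (12,15) (15,18) (18,21) (25,26)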